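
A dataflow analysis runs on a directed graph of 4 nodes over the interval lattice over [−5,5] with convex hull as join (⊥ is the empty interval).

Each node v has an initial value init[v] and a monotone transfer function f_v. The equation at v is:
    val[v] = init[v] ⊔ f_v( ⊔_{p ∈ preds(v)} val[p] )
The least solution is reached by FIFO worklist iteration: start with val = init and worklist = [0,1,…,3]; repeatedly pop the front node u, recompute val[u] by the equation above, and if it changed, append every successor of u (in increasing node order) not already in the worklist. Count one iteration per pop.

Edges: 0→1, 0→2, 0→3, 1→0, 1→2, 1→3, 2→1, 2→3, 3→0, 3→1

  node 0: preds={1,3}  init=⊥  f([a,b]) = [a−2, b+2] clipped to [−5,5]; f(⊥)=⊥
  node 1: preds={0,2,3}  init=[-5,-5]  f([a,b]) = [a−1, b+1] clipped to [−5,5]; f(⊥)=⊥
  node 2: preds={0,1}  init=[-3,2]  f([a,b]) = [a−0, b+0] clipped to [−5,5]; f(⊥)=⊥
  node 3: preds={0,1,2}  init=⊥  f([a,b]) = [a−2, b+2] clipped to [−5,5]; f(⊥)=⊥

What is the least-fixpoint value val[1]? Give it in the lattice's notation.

Worklist (10 pops):
  #1 pop 0: in=[-5,-5] → [-5,-3] (was ⊥); enqueue []
  #2 pop 1: in=[-5,2] → [-5,3] (was [-5,-5]); enqueue [0]
  #3 pop 2: in=[-5,3] → [-5,3] (was [-3,2]); enqueue [1]
  #4 pop 3: in=[-5,3] → [-5,5] (was ⊥); enqueue []
  #5 pop 0: in=[-5,5] → [-5,5] (was [-5,-3]); enqueue [2,3]
  #6 pop 1: in=[-5,5] → [-5,5] (was [-5,3]); enqueue [0]
  #7 pop 2: in=[-5,5] → [-5,5] (was [-5,3]); enqueue [1]
  #8 pop 3: in=[-5,5] → [-5,5] (no change)
  #9 pop 0: in=[-5,5] → [-5,5] (no change)
  #10 pop 1: in=[-5,5] → [-5,5] (no change)

Fixpoint:
  val[0] = [-5,5]
  val[1] = [-5,5]
  val[2] = [-5,5]
  val[3] = [-5,5]

[-5,5]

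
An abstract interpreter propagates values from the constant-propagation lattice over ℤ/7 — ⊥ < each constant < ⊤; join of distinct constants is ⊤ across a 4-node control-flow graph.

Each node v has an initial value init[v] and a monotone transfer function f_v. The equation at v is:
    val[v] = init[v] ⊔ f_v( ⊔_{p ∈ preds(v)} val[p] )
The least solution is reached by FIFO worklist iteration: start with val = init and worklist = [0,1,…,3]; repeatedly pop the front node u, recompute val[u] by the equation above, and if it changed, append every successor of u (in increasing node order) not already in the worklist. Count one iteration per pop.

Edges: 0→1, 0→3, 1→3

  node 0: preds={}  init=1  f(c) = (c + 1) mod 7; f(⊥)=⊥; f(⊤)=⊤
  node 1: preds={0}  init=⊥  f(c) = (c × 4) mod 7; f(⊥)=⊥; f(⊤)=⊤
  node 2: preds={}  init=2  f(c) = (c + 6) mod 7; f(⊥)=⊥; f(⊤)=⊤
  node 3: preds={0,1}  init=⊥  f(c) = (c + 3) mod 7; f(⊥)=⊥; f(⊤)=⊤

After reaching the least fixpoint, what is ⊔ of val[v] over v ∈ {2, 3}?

⊤

Iteration log — 4 steps:
  step 1. node 0  ⊔preds=⊥  new=1  stable
  step 2. node 1  ⊔preds=1  new=4  old=⊥  +wl: 
  step 3. node 2  ⊔preds=⊥  new=2  stable
  step 4. node 3  ⊔preds=⊤  new=⊤  old=⊥  +wl: 

Least fixpoint reached:
  node 0: 1
  node 1: 4
  node 2: 2
  node 3: ⊤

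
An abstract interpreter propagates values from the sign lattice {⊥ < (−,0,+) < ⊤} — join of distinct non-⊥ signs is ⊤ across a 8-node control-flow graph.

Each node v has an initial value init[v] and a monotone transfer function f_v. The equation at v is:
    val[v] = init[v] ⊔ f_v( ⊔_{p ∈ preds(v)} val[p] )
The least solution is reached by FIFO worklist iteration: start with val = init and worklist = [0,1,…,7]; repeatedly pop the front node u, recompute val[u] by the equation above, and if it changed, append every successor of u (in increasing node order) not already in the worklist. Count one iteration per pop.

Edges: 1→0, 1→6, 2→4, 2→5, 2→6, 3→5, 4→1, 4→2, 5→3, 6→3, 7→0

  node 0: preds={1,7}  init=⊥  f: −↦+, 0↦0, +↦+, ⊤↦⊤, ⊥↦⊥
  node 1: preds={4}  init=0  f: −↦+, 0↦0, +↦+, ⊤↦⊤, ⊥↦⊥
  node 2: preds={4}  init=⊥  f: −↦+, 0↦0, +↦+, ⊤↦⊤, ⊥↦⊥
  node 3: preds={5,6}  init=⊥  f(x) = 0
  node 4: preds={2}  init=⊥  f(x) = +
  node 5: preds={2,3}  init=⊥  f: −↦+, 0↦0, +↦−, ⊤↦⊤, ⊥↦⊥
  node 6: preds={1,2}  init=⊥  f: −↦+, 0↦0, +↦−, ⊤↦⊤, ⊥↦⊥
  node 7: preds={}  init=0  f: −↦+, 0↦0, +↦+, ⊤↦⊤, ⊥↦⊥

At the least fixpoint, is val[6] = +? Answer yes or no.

no

Trace (16 dequeues):
  [1] u=0 | in 0 | out 0 | prev ⊥ | push {}
  [2] u=1 | in ⊥ | out 0 | ==
  [3] u=2 | in ⊥ | out ⊥ | ==
  [4] u=3 | in ⊥ | out 0 | prev ⊥ | push {}
  [5] u=4 | in ⊥ | out + | prev ⊥ | push {1,2}
  [6] u=5 | in 0 | out 0 | prev ⊥ | push {3}
  [7] u=6 | in 0 | out 0 | prev ⊥ | push {}
  [8] u=7 | in ⊥ | out 0 | ==
  [9] u=1 | in + | out ⊤ | prev 0 | push {0,6}
  [10] u=2 | in + | out + | prev ⊥ | push {4,5}
  [11] u=3 | in 0 | out 0 | ==
  [12] u=0 | in ⊤ | out ⊤ | prev 0 | push {}
  [13] u=6 | in ⊤ | out ⊤ | prev 0 | push {3}
  [14] u=4 | in + | out + | ==
  [15] u=5 | in ⊤ | out ⊤ | prev 0 | push {}
  [16] u=3 | in ⊤ | out 0 | ==

Converged values:
  [0] ⊤
  [1] ⊤
  [2] +
  [3] 0
  [4] +
  [5] ⊤
  [6] ⊤
  [7] 0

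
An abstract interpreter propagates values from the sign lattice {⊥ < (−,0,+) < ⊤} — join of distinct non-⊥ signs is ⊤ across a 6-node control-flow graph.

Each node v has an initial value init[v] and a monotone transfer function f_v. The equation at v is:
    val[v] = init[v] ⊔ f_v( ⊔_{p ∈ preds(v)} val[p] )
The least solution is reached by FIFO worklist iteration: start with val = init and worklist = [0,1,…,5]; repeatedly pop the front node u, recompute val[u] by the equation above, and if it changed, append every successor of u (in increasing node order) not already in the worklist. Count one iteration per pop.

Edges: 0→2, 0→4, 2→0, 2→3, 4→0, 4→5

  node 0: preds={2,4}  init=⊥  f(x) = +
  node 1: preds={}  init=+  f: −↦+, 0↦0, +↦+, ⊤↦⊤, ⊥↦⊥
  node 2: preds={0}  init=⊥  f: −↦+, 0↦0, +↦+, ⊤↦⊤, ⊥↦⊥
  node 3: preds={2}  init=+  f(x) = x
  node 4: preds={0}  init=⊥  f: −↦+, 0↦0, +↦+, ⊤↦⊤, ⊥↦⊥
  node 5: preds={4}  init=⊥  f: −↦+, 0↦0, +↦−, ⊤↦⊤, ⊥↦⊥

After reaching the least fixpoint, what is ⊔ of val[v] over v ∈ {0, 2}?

+

Trace (7 dequeues):
  [1] u=0 | in ⊥ | out + | prev ⊥ | push {}
  [2] u=1 | in ⊥ | out + | ==
  [3] u=2 | in + | out + | prev ⊥ | push {0}
  [4] u=3 | in + | out + | ==
  [5] u=4 | in + | out + | prev ⊥ | push {}
  [6] u=5 | in + | out − | prev ⊥ | push {}
  [7] u=0 | in + | out + | ==

Converged values:
  [0] +
  [1] +
  [2] +
  [3] +
  [4] +
  [5] −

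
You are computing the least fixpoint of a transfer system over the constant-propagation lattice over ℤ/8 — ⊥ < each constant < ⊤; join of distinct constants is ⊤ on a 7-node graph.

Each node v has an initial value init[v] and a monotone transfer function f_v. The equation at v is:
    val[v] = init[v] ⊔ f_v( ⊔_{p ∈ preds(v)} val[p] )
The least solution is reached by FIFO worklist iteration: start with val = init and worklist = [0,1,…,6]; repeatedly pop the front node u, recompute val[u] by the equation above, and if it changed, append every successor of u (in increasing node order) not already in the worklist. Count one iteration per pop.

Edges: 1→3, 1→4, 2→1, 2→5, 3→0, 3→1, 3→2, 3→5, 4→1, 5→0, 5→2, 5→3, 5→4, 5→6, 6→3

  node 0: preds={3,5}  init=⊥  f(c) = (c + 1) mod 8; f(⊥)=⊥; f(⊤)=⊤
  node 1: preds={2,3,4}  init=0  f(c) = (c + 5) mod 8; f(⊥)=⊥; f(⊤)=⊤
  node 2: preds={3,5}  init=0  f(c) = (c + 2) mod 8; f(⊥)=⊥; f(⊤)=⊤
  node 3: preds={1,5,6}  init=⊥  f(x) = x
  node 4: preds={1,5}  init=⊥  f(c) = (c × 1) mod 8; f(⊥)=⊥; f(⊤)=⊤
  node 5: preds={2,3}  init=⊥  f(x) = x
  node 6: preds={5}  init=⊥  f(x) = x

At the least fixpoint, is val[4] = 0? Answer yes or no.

no

Iteration log — 14 steps:
  step 1. node 0  ⊔preds=⊥  new=⊥  stable
  step 2. node 1  ⊔preds=0  new=⊤  old=0  +wl: 
  step 3. node 2  ⊔preds=⊥  new=0  stable
  step 4. node 3  ⊔preds=⊤  new=⊤  old=⊥  +wl: 0,1,2
  step 5. node 4  ⊔preds=⊤  new=⊤  old=⊥  +wl: 
  step 6. node 5  ⊔preds=⊤  new=⊤  old=⊥  +wl: 3,4
  step 7. node 6  ⊔preds=⊤  new=⊤  old=⊥  +wl: 
  step 8. node 0  ⊔preds=⊤  new=⊤  old=⊥  +wl: 
  step 9. node 1  ⊔preds=⊤  new=⊤  stable
  step 10. node 2  ⊔preds=⊤  new=⊤  old=0  +wl: 1,5
  step 11. node 3  ⊔preds=⊤  new=⊤  stable
  step 12. node 4  ⊔preds=⊤  new=⊤  stable
  step 13. node 1  ⊔preds=⊤  new=⊤  stable
  step 14. node 5  ⊔preds=⊤  new=⊤  stable

Least fixpoint reached:
  node 0: ⊤
  node 1: ⊤
  node 2: ⊤
  node 3: ⊤
  node 4: ⊤
  node 5: ⊤
  node 6: ⊤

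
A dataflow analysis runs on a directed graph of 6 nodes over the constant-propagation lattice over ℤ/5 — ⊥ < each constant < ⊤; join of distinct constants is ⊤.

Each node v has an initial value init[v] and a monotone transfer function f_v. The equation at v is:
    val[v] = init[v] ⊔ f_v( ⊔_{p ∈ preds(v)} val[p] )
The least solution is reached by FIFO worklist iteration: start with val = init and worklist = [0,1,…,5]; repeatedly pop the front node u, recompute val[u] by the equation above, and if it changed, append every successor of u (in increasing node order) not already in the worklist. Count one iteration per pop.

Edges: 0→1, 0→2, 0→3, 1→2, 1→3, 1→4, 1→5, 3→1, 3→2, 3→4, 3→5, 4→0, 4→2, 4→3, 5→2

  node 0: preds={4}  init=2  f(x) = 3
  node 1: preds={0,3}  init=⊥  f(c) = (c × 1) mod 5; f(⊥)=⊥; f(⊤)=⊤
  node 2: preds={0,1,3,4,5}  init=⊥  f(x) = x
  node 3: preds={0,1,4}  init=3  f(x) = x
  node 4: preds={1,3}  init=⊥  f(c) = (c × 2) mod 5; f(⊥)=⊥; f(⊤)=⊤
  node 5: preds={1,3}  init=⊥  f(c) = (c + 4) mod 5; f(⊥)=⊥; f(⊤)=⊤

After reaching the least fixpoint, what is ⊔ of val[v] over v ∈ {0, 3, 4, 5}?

Iteration log — 10 steps:
  step 1. node 0  ⊔preds=⊥  new=⊤  old=2  +wl: 
  step 2. node 1  ⊔preds=⊤  new=⊤  old=⊥  +wl: 
  step 3. node 2  ⊔preds=⊤  new=⊤  old=⊥  +wl: 
  step 4. node 3  ⊔preds=⊤  new=⊤  old=3  +wl: 1,2
  step 5. node 4  ⊔preds=⊤  new=⊤  old=⊥  +wl: 0,3
  step 6. node 5  ⊔preds=⊤  new=⊤  old=⊥  +wl: 
  step 7. node 1  ⊔preds=⊤  new=⊤  stable
  step 8. node 2  ⊔preds=⊤  new=⊤  stable
  step 9. node 0  ⊔preds=⊤  new=⊤  stable
  step 10. node 3  ⊔preds=⊤  new=⊤  stable

Least fixpoint reached:
  node 0: ⊤
  node 1: ⊤
  node 2: ⊤
  node 3: ⊤
  node 4: ⊤
  node 5: ⊤

⊤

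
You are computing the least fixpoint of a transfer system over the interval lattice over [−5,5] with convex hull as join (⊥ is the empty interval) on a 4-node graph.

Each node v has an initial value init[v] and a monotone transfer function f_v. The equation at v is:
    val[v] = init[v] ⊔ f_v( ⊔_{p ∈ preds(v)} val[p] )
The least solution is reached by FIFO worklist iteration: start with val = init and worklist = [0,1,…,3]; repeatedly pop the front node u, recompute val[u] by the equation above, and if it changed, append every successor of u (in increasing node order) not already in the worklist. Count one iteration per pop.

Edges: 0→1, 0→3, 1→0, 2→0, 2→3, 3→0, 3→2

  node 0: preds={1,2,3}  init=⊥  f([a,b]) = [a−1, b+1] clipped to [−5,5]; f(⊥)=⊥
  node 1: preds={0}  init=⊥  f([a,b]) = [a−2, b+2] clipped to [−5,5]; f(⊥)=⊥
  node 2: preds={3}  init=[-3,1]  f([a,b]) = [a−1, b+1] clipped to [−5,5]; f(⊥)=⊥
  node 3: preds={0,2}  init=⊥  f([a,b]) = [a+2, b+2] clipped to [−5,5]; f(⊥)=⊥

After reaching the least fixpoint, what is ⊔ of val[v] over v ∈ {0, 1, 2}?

Trace (12 dequeues):
  [1] u=0 | in [-3,1] | out [-4,2] | prev ⊥ | push {}
  [2] u=1 | in [-4,2] | out [-5,4] | prev ⊥ | push {0}
  [3] u=2 | in ⊥ | out [-3,1] | ==
  [4] u=3 | in [-4,2] | out [-2,4] | prev ⊥ | push {2}
  [5] u=0 | in [-5,4] | out [-5,5] | prev [-4,2] | push {1,3}
  [6] u=2 | in [-2,4] | out [-3,5] | prev [-3,1] | push {0}
  [7] u=1 | in [-5,5] | out [-5,5] | prev [-5,4] | push {}
  [8] u=3 | in [-5,5] | out [-3,5] | prev [-2,4] | push {2}
  [9] u=0 | in [-5,5] | out [-5,5] | ==
  [10] u=2 | in [-3,5] | out [-4,5] | prev [-3,5] | push {0,3}
  [11] u=0 | in [-5,5] | out [-5,5] | ==
  [12] u=3 | in [-5,5] | out [-3,5] | ==

Converged values:
  [0] [-5,5]
  [1] [-5,5]
  [2] [-4,5]
  [3] [-3,5]

[-5,5]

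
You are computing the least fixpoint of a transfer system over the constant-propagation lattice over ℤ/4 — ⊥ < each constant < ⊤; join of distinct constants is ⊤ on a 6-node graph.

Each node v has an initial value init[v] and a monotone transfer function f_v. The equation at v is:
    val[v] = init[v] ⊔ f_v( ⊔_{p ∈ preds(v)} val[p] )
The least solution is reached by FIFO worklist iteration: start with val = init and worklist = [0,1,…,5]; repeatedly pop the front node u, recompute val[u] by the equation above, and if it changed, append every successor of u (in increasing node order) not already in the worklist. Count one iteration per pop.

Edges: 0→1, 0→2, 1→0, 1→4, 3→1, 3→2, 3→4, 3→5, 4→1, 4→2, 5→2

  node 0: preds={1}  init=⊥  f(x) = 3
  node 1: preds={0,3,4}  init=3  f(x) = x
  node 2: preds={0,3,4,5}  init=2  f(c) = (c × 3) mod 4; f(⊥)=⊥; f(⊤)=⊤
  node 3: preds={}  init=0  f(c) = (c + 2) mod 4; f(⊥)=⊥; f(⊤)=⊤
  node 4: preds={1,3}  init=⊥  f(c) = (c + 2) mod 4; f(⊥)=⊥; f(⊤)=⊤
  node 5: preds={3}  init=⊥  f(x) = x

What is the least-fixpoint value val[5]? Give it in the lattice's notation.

Trace (9 dequeues):
  [1] u=0 | in 3 | out 3 | prev ⊥ | push {}
  [2] u=1 | in ⊤ | out ⊤ | prev 3 | push {0}
  [3] u=2 | in ⊤ | out ⊤ | prev 2 | push {}
  [4] u=3 | in ⊥ | out 0 | ==
  [5] u=4 | in ⊤ | out ⊤ | prev ⊥ | push {1,2}
  [6] u=5 | in 0 | out 0 | prev ⊥ | push {}
  [7] u=0 | in ⊤ | out 3 | ==
  [8] u=1 | in ⊤ | out ⊤ | ==
  [9] u=2 | in ⊤ | out ⊤ | ==

Converged values:
  [0] 3
  [1] ⊤
  [2] ⊤
  [3] 0
  [4] ⊤
  [5] 0

0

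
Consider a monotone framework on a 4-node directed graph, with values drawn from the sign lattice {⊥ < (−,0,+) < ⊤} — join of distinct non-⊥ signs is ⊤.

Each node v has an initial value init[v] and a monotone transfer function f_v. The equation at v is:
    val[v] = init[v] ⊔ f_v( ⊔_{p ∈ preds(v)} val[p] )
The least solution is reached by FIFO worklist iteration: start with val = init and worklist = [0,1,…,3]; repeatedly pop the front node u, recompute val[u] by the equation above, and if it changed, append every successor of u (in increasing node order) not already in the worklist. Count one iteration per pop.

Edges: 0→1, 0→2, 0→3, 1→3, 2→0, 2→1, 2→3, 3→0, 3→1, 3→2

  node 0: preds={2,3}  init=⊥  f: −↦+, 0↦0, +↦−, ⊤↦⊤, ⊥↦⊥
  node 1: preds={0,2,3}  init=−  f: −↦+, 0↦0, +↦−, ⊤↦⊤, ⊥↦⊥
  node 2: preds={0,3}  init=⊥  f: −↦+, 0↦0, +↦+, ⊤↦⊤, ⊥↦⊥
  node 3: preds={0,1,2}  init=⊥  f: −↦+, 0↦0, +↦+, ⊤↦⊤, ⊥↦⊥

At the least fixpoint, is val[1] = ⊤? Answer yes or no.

yes

Iteration log — 12 steps:
  step 1. node 0  ⊔preds=⊥  new=⊥  stable
  step 2. node 1  ⊔preds=⊥  new=−  stable
  step 3. node 2  ⊔preds=⊥  new=⊥  stable
  step 4. node 3  ⊔preds=−  new=+  old=⊥  +wl: 0,1,2
  step 5. node 0  ⊔preds=+  new=−  old=⊥  +wl: 3
  step 6. node 1  ⊔preds=⊤  new=⊤  old=−  +wl: 
  step 7. node 2  ⊔preds=⊤  new=⊤  old=⊥  +wl: 0,1
  step 8. node 3  ⊔preds=⊤  new=⊤  old=+  +wl: 2
  step 9. node 0  ⊔preds=⊤  new=⊤  old=−  +wl: 3
  step 10. node 1  ⊔preds=⊤  new=⊤  stable
  step 11. node 2  ⊔preds=⊤  new=⊤  stable
  step 12. node 3  ⊔preds=⊤  new=⊤  stable

Least fixpoint reached:
  node 0: ⊤
  node 1: ⊤
  node 2: ⊤
  node 3: ⊤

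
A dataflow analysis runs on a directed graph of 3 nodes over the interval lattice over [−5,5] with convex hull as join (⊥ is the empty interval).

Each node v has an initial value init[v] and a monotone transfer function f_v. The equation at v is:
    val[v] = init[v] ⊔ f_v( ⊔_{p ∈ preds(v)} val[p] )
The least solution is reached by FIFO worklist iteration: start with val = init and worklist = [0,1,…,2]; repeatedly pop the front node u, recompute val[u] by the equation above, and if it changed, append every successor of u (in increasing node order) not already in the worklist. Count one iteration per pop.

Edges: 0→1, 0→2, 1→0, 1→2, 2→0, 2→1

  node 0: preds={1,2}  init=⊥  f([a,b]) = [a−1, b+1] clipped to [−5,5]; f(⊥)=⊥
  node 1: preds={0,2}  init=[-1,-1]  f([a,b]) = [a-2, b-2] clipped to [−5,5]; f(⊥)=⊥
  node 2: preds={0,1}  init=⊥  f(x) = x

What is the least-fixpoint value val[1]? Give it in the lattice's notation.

[-5,3]

Worklist (20 pops):
  #1 pop 0: in=[-1,-1] → [-2,0] (was ⊥); enqueue []
  #2 pop 1: in=[-2,0] → [-4,-1] (was [-1,-1]); enqueue [0]
  #3 pop 2: in=[-4,0] → [-4,0] (was ⊥); enqueue [1]
  #4 pop 0: in=[-4,0] → [-5,1] (was [-2,0]); enqueue [2]
  #5 pop 1: in=[-5,1] → [-5,-1] (was [-4,-1]); enqueue [0]
  #6 pop 2: in=[-5,1] → [-5,1] (was [-4,0]); enqueue [1]
  #7 pop 0: in=[-5,1] → [-5,2] (was [-5,1]); enqueue [2]
  #8 pop 1: in=[-5,2] → [-5,0] (was [-5,-1]); enqueue [0]
  #9 pop 2: in=[-5,2] → [-5,2] (was [-5,1]); enqueue [1]
  #10 pop 0: in=[-5,2] → [-5,3] (was [-5,2]); enqueue [2]
  #11 pop 1: in=[-5,3] → [-5,1] (was [-5,0]); enqueue [0]
  #12 pop 2: in=[-5,3] → [-5,3] (was [-5,2]); enqueue [1]
  #13 pop 0: in=[-5,3] → [-5,4] (was [-5,3]); enqueue [2]
  #14 pop 1: in=[-5,4] → [-5,2] (was [-5,1]); enqueue [0]
  #15 pop 2: in=[-5,4] → [-5,4] (was [-5,3]); enqueue [1]
  #16 pop 0: in=[-5,4] → [-5,5] (was [-5,4]); enqueue [2]
  #17 pop 1: in=[-5,5] → [-5,3] (was [-5,2]); enqueue [0]
  #18 pop 2: in=[-5,5] → [-5,5] (was [-5,4]); enqueue [1]
  #19 pop 0: in=[-5,5] → [-5,5] (no change)
  #20 pop 1: in=[-5,5] → [-5,3] (no change)

Fixpoint:
  val[0] = [-5,5]
  val[1] = [-5,3]
  val[2] = [-5,5]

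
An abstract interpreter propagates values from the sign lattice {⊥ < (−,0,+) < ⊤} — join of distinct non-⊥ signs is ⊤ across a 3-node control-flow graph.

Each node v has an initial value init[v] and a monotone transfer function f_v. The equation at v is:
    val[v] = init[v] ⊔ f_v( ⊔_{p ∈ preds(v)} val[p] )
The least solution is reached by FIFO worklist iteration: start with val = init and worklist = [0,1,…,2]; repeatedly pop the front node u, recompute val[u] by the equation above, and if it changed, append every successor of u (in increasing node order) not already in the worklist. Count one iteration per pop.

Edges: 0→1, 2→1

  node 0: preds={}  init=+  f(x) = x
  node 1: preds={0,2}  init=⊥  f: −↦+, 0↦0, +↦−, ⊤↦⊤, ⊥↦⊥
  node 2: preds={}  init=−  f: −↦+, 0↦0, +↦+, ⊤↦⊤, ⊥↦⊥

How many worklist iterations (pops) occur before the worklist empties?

Worklist (3 pops):
  #1 pop 0: in=⊥ → + (no change)
  #2 pop 1: in=⊤ → ⊤ (was ⊥); enqueue []
  #3 pop 2: in=⊥ → − (no change)

Fixpoint:
  val[0] = +
  val[1] = ⊤
  val[2] = −

3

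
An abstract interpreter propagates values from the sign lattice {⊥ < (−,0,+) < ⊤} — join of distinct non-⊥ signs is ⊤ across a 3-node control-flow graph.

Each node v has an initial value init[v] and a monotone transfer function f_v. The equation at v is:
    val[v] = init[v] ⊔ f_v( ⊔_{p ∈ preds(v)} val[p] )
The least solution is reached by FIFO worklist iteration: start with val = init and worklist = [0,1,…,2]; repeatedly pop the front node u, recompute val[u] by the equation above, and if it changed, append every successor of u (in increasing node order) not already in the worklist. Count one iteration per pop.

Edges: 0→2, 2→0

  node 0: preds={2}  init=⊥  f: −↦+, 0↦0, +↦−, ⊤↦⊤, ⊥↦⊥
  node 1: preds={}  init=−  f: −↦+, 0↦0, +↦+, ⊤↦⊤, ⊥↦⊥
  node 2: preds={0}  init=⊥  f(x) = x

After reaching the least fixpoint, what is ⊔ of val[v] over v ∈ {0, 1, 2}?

−

Worklist (3 pops):
  #1 pop 0: in=⊥ → ⊥ (no change)
  #2 pop 1: in=⊥ → − (no change)
  #3 pop 2: in=⊥ → ⊥ (no change)

Fixpoint:
  val[0] = ⊥
  val[1] = −
  val[2] = ⊥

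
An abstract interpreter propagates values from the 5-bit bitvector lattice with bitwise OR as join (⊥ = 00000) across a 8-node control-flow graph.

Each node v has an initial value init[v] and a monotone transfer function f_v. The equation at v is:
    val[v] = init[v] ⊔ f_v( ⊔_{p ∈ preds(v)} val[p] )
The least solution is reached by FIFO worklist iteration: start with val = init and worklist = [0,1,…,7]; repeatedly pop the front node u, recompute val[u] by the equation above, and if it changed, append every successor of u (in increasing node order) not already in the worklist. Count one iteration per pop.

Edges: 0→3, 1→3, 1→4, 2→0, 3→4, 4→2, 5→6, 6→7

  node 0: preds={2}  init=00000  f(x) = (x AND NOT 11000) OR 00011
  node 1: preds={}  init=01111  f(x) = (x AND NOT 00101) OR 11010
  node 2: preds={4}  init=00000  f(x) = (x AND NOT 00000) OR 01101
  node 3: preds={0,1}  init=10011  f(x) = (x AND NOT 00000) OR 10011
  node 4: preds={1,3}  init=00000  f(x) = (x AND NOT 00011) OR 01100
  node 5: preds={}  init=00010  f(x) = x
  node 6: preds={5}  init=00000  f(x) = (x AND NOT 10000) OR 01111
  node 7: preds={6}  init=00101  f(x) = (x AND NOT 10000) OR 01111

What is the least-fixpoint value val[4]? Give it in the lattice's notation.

11100

Iteration log — 12 steps:
  step 1. node 0  ⊔preds=00000  new=00011  old=00000  +wl: 
  step 2. node 1  ⊔preds=00000  new=11111  old=01111  +wl: 
  step 3. node 2  ⊔preds=00000  new=01101  old=00000  +wl: 0
  step 4. node 3  ⊔preds=11111  new=11111  old=10011  +wl: 
  step 5. node 4  ⊔preds=11111  new=11100  old=00000  +wl: 2
  step 6. node 5  ⊔preds=00000  new=00010  stable
  step 7. node 6  ⊔preds=00010  new=01111  old=00000  +wl: 
  step 8. node 7  ⊔preds=01111  new=01111  old=00101  +wl: 
  step 9. node 0  ⊔preds=01101  new=00111  old=00011  +wl: 3
  step 10. node 2  ⊔preds=11100  new=11101  old=01101  +wl: 0
  step 11. node 3  ⊔preds=11111  new=11111  stable
  step 12. node 0  ⊔preds=11101  new=00111  stable

Least fixpoint reached:
  node 0: 00111
  node 1: 11111
  node 2: 11101
  node 3: 11111
  node 4: 11100
  node 5: 00010
  node 6: 01111
  node 7: 01111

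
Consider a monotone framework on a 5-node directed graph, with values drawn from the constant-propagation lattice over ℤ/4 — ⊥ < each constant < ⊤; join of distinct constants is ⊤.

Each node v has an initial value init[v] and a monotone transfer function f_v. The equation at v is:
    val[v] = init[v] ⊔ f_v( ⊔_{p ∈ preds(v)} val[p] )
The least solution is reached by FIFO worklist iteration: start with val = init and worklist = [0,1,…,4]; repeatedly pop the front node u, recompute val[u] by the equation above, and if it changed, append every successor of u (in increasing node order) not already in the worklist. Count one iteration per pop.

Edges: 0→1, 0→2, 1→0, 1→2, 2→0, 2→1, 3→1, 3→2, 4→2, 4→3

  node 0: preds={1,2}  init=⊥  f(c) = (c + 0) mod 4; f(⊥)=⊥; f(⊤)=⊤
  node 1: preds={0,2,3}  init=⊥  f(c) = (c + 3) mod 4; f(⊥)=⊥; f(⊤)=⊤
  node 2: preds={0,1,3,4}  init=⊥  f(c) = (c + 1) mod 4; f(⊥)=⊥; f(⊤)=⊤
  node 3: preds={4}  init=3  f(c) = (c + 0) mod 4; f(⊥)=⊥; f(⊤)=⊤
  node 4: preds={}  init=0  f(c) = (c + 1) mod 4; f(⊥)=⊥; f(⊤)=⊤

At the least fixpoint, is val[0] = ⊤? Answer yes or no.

Worklist (9 pops):
  #1 pop 0: in=⊥ → ⊥ (no change)
  #2 pop 1: in=3 → 2 (was ⊥); enqueue [0]
  #3 pop 2: in=⊤ → ⊤ (was ⊥); enqueue [1]
  #4 pop 3: in=0 → ⊤ (was 3); enqueue [2]
  #5 pop 4: in=⊥ → 0 (no change)
  #6 pop 0: in=⊤ → ⊤ (was ⊥); enqueue []
  #7 pop 1: in=⊤ → ⊤ (was 2); enqueue [0]
  #8 pop 2: in=⊤ → ⊤ (no change)
  #9 pop 0: in=⊤ → ⊤ (no change)

Fixpoint:
  val[0] = ⊤
  val[1] = ⊤
  val[2] = ⊤
  val[3] = ⊤
  val[4] = 0

yes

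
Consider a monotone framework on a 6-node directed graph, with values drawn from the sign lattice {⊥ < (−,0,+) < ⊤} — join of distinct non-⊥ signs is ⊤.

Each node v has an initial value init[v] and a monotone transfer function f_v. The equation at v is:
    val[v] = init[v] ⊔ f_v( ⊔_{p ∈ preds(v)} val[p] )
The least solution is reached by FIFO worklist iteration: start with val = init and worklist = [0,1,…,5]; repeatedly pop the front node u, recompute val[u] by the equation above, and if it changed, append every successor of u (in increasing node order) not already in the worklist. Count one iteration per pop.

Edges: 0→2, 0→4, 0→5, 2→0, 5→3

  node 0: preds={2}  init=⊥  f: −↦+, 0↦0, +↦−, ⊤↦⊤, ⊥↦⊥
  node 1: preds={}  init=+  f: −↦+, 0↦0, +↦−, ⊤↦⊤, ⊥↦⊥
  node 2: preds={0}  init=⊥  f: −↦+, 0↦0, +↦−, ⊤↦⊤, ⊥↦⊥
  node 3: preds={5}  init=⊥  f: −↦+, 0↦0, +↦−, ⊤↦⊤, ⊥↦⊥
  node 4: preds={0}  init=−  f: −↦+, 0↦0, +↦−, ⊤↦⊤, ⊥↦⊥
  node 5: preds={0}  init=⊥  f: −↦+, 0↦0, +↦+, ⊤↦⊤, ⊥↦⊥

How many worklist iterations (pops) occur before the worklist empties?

Iteration log — 6 steps:
  step 1. node 0  ⊔preds=⊥  new=⊥  stable
  step 2. node 1  ⊔preds=⊥  new=+  stable
  step 3. node 2  ⊔preds=⊥  new=⊥  stable
  step 4. node 3  ⊔preds=⊥  new=⊥  stable
  step 5. node 4  ⊔preds=⊥  new=−  stable
  step 6. node 5  ⊔preds=⊥  new=⊥  stable

Least fixpoint reached:
  node 0: ⊥
  node 1: +
  node 2: ⊥
  node 3: ⊥
  node 4: −
  node 5: ⊥

6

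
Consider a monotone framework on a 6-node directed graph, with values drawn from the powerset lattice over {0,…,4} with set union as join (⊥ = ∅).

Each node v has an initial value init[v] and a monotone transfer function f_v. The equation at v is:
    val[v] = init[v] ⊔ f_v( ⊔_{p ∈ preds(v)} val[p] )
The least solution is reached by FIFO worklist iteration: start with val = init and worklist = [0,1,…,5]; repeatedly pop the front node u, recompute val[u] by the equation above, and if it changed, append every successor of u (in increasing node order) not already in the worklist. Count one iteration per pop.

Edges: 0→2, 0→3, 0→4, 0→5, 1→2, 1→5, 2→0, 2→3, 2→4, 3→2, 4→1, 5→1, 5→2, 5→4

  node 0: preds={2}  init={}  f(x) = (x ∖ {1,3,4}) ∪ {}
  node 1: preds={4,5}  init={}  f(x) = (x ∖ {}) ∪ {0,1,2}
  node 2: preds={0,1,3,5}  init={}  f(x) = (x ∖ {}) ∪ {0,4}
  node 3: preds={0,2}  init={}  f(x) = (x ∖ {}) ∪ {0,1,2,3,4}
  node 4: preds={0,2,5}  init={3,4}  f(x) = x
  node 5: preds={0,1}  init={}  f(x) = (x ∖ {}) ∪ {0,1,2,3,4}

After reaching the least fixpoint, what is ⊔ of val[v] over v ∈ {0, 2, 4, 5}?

{0,1,2,3,4}

Trace (12 dequeues):
  [1] u=0 | in {} | out {} | ==
  [2] u=1 | in {3,4} | out {0,1,2,3,4} | prev {} | push {}
  [3] u=2 | in {0,1,2,3,4} | out {0,1,2,3,4} | prev {} | push {0}
  [4] u=3 | in {0,1,2,3,4} | out {0,1,2,3,4} | prev {} | push {2}
  [5] u=4 | in {0,1,2,3,4} | out {0,1,2,3,4} | prev {3,4} | push {1}
  [6] u=5 | in {0,1,2,3,4} | out {0,1,2,3,4} | prev {} | push {4}
  [7] u=0 | in {0,1,2,3,4} | out {0,2} | prev {} | push {3,5}
  [8] u=2 | in {0,1,2,3,4} | out {0,1,2,3,4} | ==
  [9] u=1 | in {0,1,2,3,4} | out {0,1,2,3,4} | ==
  [10] u=4 | in {0,1,2,3,4} | out {0,1,2,3,4} | ==
  [11] u=3 | in {0,1,2,3,4} | out {0,1,2,3,4} | ==
  [12] u=5 | in {0,1,2,3,4} | out {0,1,2,3,4} | ==

Converged values:
  [0] {0,2}
  [1] {0,1,2,3,4}
  [2] {0,1,2,3,4}
  [3] {0,1,2,3,4}
  [4] {0,1,2,3,4}
  [5] {0,1,2,3,4}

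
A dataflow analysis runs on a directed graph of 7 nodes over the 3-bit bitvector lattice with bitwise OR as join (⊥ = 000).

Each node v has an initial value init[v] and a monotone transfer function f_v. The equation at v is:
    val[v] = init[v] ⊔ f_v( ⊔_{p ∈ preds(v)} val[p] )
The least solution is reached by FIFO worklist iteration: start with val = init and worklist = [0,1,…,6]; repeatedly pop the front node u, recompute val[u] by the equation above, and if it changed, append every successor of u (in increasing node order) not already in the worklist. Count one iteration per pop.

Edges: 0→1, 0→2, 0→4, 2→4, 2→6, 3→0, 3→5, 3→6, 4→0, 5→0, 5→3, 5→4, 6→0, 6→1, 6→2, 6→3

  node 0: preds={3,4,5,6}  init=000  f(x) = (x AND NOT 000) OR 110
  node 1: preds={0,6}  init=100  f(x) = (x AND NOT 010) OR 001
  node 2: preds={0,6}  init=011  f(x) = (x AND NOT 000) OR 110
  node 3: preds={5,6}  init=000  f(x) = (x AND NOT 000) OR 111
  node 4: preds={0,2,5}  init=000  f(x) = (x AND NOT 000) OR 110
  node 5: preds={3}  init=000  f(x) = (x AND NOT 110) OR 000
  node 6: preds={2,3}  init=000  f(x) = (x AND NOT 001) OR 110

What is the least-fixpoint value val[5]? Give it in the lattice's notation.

001

Worklist (12 pops):
  #1 pop 0: in=000 → 110 (was 000); enqueue []
  #2 pop 1: in=110 → 101 (was 100); enqueue []
  #3 pop 2: in=110 → 111 (was 011); enqueue []
  #4 pop 3: in=000 → 111 (was 000); enqueue [0]
  #5 pop 4: in=111 → 111 (was 000); enqueue []
  #6 pop 5: in=111 → 001 (was 000); enqueue [3,4]
  #7 pop 6: in=111 → 110 (was 000); enqueue [1,2]
  #8 pop 0: in=111 → 111 (was 110); enqueue []
  #9 pop 3: in=111 → 111 (no change)
  #10 pop 4: in=111 → 111 (no change)
  #11 pop 1: in=111 → 101 (no change)
  #12 pop 2: in=111 → 111 (no change)

Fixpoint:
  val[0] = 111
  val[1] = 101
  val[2] = 111
  val[3] = 111
  val[4] = 111
  val[5] = 001
  val[6] = 110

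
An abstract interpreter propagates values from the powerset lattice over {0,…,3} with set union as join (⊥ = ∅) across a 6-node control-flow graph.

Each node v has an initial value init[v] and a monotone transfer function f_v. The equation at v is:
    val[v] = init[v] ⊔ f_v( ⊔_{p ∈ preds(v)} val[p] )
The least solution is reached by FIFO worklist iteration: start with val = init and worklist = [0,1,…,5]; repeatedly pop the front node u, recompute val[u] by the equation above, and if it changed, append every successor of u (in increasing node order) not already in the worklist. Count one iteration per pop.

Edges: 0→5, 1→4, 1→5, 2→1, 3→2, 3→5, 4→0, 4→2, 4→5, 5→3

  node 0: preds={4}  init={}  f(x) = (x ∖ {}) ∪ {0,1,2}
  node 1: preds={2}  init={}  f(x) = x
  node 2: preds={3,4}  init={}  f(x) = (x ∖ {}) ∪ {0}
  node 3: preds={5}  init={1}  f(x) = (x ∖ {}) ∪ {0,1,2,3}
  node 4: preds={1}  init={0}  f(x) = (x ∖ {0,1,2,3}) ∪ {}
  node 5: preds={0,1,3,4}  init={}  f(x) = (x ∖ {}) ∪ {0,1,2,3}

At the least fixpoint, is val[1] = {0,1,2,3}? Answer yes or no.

Iteration log — 14 steps:
  step 1. node 0  ⊔preds={0}  new={0,1,2}  old={}  +wl: 
  step 2. node 1  ⊔preds={}  new={}  stable
  step 3. node 2  ⊔preds={0,1}  new={0,1}  old={}  +wl: 1
  step 4. node 3  ⊔preds={}  new={0,1,2,3}  old={1}  +wl: 2
  step 5. node 4  ⊔preds={}  new={0}  stable
  step 6. node 5  ⊔preds={0,1,2,3}  new={0,1,2,3}  old={}  +wl: 3
  step 7. node 1  ⊔preds={0,1}  new={0,1}  old={}  +wl: 4,5
  step 8. node 2  ⊔preds={0,1,2,3}  new={0,1,2,3}  old={0,1}  +wl: 1
  step 9. node 3  ⊔preds={0,1,2,3}  new={0,1,2,3}  stable
  step 10. node 4  ⊔preds={0,1}  new={0}  stable
  step 11. node 5  ⊔preds={0,1,2,3}  new={0,1,2,3}  stable
  step 12. node 1  ⊔preds={0,1,2,3}  new={0,1,2,3}  old={0,1}  +wl: 4,5
  step 13. node 4  ⊔preds={0,1,2,3}  new={0}  stable
  step 14. node 5  ⊔preds={0,1,2,3}  new={0,1,2,3}  stable

Least fixpoint reached:
  node 0: {0,1,2}
  node 1: {0,1,2,3}
  node 2: {0,1,2,3}
  node 3: {0,1,2,3}
  node 4: {0}
  node 5: {0,1,2,3}

yes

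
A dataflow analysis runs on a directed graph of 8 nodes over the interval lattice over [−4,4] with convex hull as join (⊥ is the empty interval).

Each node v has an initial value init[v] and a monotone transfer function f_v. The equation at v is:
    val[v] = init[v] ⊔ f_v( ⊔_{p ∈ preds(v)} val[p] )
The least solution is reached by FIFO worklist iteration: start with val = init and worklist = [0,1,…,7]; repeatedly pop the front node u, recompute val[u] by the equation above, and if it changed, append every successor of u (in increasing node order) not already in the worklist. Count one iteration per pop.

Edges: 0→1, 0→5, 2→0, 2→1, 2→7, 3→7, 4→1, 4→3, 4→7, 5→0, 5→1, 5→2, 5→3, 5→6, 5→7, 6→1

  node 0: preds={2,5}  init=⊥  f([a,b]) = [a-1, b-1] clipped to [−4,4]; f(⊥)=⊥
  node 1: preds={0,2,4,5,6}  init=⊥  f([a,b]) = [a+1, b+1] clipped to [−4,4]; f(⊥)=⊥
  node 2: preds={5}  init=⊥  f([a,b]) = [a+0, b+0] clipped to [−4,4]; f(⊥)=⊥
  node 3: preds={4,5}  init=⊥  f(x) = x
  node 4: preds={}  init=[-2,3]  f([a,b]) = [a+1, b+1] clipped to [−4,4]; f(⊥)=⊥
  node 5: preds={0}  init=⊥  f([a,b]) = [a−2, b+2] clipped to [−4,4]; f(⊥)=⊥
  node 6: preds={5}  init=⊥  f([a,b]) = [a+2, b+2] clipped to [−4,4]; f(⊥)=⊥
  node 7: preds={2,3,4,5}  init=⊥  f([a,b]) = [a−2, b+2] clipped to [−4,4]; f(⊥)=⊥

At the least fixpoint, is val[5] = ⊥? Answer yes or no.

yes

Iteration log — 8 steps:
  step 1. node 0  ⊔preds=⊥  new=⊥  stable
  step 2. node 1  ⊔preds=[-2,3]  new=[-1,4]  old=⊥  +wl: 
  step 3. node 2  ⊔preds=⊥  new=⊥  stable
  step 4. node 3  ⊔preds=[-2,3]  new=[-2,3]  old=⊥  +wl: 
  step 5. node 4  ⊔preds=⊥  new=[-2,3]  stable
  step 6. node 5  ⊔preds=⊥  new=⊥  stable
  step 7. node 6  ⊔preds=⊥  new=⊥  stable
  step 8. node 7  ⊔preds=[-2,3]  new=[-4,4]  old=⊥  +wl: 

Least fixpoint reached:
  node 0: ⊥
  node 1: [-1,4]
  node 2: ⊥
  node 3: [-2,3]
  node 4: [-2,3]
  node 5: ⊥
  node 6: ⊥
  node 7: [-4,4]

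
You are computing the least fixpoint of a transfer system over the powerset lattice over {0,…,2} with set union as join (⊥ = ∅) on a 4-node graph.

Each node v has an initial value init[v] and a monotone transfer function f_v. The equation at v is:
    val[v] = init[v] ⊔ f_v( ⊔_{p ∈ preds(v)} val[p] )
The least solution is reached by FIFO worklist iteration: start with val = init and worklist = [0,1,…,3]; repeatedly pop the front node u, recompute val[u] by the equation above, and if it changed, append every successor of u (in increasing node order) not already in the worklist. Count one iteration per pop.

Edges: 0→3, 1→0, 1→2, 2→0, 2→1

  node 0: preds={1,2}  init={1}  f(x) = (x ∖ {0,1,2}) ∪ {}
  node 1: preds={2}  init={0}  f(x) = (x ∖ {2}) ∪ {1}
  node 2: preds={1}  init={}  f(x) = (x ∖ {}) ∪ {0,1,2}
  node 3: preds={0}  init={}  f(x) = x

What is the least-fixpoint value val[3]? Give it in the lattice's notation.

Trace (6 dequeues):
  [1] u=0 | in {0} | out {1} | ==
  [2] u=1 | in {} | out {0,1} | prev {0} | push {0}
  [3] u=2 | in {0,1} | out {0,1,2} | prev {} | push {1}
  [4] u=3 | in {1} | out {1} | prev {} | push {}
  [5] u=0 | in {0,1,2} | out {1} | ==
  [6] u=1 | in {0,1,2} | out {0,1} | ==

Converged values:
  [0] {1}
  [1] {0,1}
  [2] {0,1,2}
  [3] {1}

{1}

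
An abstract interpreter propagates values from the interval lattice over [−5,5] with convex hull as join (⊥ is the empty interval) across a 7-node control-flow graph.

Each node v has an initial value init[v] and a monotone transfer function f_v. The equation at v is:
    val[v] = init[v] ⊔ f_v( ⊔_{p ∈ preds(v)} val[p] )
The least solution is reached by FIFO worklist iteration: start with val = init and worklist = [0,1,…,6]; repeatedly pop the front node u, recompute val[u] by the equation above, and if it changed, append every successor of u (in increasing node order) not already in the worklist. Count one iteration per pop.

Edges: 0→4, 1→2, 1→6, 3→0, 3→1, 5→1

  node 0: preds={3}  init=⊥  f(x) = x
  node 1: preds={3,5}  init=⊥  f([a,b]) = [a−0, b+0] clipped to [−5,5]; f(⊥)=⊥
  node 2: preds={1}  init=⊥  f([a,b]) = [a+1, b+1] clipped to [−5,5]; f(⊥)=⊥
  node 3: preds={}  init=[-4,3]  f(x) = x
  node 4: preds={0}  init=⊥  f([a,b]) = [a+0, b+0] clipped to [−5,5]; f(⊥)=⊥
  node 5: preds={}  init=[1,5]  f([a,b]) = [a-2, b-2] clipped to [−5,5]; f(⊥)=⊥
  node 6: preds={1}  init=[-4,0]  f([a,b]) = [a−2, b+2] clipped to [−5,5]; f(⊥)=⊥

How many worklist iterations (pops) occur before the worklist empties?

Trace (7 dequeues):
  [1] u=0 | in [-4,3] | out [-4,3] | prev ⊥ | push {}
  [2] u=1 | in [-4,5] | out [-4,5] | prev ⊥ | push {}
  [3] u=2 | in [-4,5] | out [-3,5] | prev ⊥ | push {}
  [4] u=3 | in ⊥ | out [-4,3] | ==
  [5] u=4 | in [-4,3] | out [-4,3] | prev ⊥ | push {}
  [6] u=5 | in ⊥ | out [1,5] | ==
  [7] u=6 | in [-4,5] | out [-5,5] | prev [-4,0] | push {}

Converged values:
  [0] [-4,3]
  [1] [-4,5]
  [2] [-3,5]
  [3] [-4,3]
  [4] [-4,3]
  [5] [1,5]
  [6] [-5,5]

7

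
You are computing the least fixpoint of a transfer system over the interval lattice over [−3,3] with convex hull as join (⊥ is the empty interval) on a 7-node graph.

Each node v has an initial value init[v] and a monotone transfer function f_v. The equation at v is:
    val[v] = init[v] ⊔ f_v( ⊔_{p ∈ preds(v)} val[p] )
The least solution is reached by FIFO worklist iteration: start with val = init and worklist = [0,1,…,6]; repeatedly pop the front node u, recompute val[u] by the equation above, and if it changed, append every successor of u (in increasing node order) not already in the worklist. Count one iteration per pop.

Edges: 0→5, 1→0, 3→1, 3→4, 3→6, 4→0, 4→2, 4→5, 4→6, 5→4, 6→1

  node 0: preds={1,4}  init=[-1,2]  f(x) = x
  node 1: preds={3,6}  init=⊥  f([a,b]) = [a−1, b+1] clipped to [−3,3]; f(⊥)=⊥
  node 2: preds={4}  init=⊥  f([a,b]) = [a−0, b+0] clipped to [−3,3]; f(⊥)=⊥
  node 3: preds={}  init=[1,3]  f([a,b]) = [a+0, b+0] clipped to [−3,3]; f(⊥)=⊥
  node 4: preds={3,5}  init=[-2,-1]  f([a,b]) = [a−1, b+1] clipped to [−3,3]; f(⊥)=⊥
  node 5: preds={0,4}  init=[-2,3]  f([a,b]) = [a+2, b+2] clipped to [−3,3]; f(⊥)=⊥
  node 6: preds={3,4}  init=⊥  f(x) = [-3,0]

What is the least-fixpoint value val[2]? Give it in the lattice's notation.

[-3,3]

Trace (12 dequeues):
  [1] u=0 | in [-2,-1] | out [-2,2] | prev [-1,2] | push {}
  [2] u=1 | in [1,3] | out [0,3] | prev ⊥ | push {0}
  [3] u=2 | in [-2,-1] | out [-2,-1] | prev ⊥ | push {}
  [4] u=3 | in ⊥ | out [1,3] | ==
  [5] u=4 | in [-2,3] | out [-3,3] | prev [-2,-1] | push {2}
  [6] u=5 | in [-3,3] | out [-2,3] | ==
  [7] u=6 | in [-3,3] | out [-3,0] | prev ⊥ | push {1}
  [8] u=0 | in [-3,3] | out [-3,3] | prev [-2,2] | push {5}
  [9] u=2 | in [-3,3] | out [-3,3] | prev [-2,-1] | push {}
  [10] u=1 | in [-3,3] | out [-3,3] | prev [0,3] | push {0}
  [11] u=5 | in [-3,3] | out [-2,3] | ==
  [12] u=0 | in [-3,3] | out [-3,3] | ==

Converged values:
  [0] [-3,3]
  [1] [-3,3]
  [2] [-3,3]
  [3] [1,3]
  [4] [-3,3]
  [5] [-2,3]
  [6] [-3,0]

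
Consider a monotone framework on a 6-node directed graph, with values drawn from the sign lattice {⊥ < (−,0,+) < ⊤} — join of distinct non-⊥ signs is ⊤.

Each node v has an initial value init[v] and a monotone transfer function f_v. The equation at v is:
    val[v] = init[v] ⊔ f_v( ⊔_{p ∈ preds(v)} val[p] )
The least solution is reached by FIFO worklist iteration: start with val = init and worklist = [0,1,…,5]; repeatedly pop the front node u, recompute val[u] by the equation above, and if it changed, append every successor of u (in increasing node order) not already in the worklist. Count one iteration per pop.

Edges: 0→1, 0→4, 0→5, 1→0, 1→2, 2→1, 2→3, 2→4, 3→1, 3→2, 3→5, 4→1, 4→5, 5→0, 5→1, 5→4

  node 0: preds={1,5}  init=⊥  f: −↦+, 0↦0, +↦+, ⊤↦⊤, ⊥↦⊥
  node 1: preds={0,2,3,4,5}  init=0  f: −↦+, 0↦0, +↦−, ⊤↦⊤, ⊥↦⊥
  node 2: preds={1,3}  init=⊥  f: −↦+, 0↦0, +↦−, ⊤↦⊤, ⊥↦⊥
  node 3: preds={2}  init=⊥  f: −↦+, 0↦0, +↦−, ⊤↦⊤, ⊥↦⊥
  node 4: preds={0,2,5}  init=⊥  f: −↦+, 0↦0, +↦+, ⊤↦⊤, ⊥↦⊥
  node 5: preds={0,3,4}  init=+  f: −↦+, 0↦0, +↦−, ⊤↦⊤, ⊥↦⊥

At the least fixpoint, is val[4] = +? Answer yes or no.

no

Worklist (10 pops):
  #1 pop 0: in=⊤ → ⊤ (was ⊥); enqueue []
  #2 pop 1: in=⊤ → ⊤ (was 0); enqueue [0]
  #3 pop 2: in=⊤ → ⊤ (was ⊥); enqueue [1]
  #4 pop 3: in=⊤ → ⊤ (was ⊥); enqueue [2]
  #5 pop 4: in=⊤ → ⊤ (was ⊥); enqueue []
  #6 pop 5: in=⊤ → ⊤ (was +); enqueue [4]
  #7 pop 0: in=⊤ → ⊤ (no change)
  #8 pop 1: in=⊤ → ⊤ (no change)
  #9 pop 2: in=⊤ → ⊤ (no change)
  #10 pop 4: in=⊤ → ⊤ (no change)

Fixpoint:
  val[0] = ⊤
  val[1] = ⊤
  val[2] = ⊤
  val[3] = ⊤
  val[4] = ⊤
  val[5] = ⊤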